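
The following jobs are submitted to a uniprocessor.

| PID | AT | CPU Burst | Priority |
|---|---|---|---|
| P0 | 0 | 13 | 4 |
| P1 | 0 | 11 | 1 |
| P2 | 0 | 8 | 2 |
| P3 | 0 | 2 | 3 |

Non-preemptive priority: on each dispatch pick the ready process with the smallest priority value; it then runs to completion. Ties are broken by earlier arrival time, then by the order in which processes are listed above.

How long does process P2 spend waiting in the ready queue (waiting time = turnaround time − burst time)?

Schedule: | P1 0-11 | P2 11-19 | P3 19-21 | P0 21-34 |
Completion: P0=34  P1=11  P2=19  P3=21
Turnaround (C−A): P0=34  P1=11  P2=19  P3=21
Waiting(P2) = turnaround − burst = 19 − 8 = 11

11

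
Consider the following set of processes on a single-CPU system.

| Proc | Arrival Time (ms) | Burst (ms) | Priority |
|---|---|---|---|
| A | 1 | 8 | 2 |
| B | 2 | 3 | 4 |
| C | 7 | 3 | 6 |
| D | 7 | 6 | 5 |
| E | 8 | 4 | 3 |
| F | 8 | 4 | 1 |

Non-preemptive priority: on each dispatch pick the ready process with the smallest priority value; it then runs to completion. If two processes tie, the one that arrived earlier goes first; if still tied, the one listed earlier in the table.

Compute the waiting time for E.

5

Timeline: | idle 0-1 | A 1-9 | F 9-13 | E 13-17 | B 17-20 | D 20-26 | C 26-29 |
Completion: A=9  B=20  C=29  D=26  E=17  F=13
Waiting(E) = turnaround − burst = 9 − 4 = 5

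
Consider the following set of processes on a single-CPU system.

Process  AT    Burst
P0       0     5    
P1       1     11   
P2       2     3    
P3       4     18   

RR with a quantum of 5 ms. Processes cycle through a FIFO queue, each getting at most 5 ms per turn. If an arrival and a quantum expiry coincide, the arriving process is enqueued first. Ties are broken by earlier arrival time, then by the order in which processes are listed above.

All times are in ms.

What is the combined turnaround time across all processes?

Gantt: | P0 0-5 | P1 5-10 | P2 10-13 | P3 13-18 | P1 18-23 | P3 23-28 | P1 28-29 | P3 29-37 |
Completion: P0=5  P1=29  P2=13  P3=37
Turnaround (C−A): P0=5  P1=28  P2=11  P3=33
Turnaround = completion − arrival: P0=5, P1=28, P2=11, P3=33
Total turnaround = 5 + 28 + 11 + 33 = 77

77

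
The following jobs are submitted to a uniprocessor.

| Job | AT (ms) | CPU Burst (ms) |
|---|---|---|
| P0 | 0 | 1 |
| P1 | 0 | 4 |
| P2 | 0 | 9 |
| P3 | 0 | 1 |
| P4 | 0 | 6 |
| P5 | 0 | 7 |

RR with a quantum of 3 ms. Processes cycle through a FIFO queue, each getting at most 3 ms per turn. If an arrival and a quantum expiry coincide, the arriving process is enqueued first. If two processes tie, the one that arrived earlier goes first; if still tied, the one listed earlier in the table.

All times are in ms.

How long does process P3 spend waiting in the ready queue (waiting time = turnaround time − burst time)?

Timeline: | P0 0-1 | P1 1-4 | P2 4-7 | P3 7-8 | P4 8-11 | P5 11-14 | P1 14-15 | P2 15-18 | P4 18-21 | P5 21-24 | P2 24-27 | P5 27-28 |
Completion: P0=1  P1=15  P2=27  P3=8  P4=21  P5=28
Turnaround (C−A): P0=1  P1=15  P2=27  P3=8  P4=21  P5=28
Waiting(P3) = turnaround − burst = 8 − 1 = 7

7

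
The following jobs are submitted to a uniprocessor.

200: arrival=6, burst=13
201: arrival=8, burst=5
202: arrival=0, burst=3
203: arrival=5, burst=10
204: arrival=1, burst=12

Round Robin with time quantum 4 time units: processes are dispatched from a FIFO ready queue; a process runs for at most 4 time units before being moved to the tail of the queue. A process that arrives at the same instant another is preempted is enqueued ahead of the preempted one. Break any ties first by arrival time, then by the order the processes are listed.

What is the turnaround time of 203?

33

Timeline: | 202 0-3 | 204 3-7 | 203 7-11 | 200 11-15 | 204 15-19 | 201 19-23 | 203 23-27 | 200 27-31 | 204 31-35 | 201 35-36 | 203 36-38 | 200 38-43 |
Completion: 200=43  201=36  202=3  203=38  204=35
Turnaround (C−A): 200=37  201=28  202=3  203=33  204=34
Turnaround(203) = completion − arrival = 38 − 5 = 33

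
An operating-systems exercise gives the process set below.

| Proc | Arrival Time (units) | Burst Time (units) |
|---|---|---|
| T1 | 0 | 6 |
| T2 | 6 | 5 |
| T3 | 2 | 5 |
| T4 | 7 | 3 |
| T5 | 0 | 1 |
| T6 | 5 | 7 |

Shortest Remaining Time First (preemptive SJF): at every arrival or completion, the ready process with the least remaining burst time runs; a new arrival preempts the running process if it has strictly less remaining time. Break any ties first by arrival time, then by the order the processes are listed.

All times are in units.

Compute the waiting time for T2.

9

Timeline: | T5 0-1 | T1 1-7 | T4 7-10 | T3 10-15 | T2 15-20 | T6 20-27 |
Completion: T1=7  T2=20  T3=15  T4=10  T5=1  T6=27
Turnaround (C−A): T1=7  T2=14  T3=13  T4=3  T5=1  T6=22
Waiting(T2) = turnaround − burst = 14 − 5 = 9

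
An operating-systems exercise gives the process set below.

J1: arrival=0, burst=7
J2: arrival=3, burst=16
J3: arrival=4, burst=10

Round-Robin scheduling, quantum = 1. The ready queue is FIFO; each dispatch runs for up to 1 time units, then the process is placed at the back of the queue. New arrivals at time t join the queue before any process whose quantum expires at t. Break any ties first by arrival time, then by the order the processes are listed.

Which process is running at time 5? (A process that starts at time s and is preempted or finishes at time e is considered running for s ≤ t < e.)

Gantt: | J1 0-3 | J2 3-4 | J1 4-5 | J3 5-6 | J2 6-7 | J1 7-8 | J3 8-9 | J2 9-10 | J1 10-11 | J3 11-12 | J2 12-13 | J1 13-14 | J3 14-15 | J2 15-16 | J3 16-17 | J2 17-18 | J3 18-19 | J2 19-20 | J3 20-21 | J2 21-22 | J3 22-23 | J2 23-24 | J3 24-25 | J2 25-26 | J3 26-27 | J2 27-33 |
Completion: J1=14  J2=33  J3=27
Turnaround (C−A): J1=14  J2=30  J3=23

J3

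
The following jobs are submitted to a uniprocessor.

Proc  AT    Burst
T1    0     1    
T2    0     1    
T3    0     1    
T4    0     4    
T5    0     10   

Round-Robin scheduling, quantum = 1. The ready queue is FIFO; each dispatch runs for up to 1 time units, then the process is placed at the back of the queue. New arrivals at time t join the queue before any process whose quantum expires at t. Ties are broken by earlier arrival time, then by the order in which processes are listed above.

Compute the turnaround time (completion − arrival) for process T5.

17

Schedule: | T1 0-1 | T2 1-2 | T3 2-3 | T4 3-4 | T5 4-5 | T4 5-6 | T5 6-7 | T4 7-8 | T5 8-9 | T4 9-10 | T5 10-17 |
Completion: T1=1  T2=2  T3=3  T4=10  T5=17
Turnaround (C−A): T1=1  T2=2  T3=3  T4=10  T5=17
Turnaround(T5) = completion − arrival = 17 − 0 = 17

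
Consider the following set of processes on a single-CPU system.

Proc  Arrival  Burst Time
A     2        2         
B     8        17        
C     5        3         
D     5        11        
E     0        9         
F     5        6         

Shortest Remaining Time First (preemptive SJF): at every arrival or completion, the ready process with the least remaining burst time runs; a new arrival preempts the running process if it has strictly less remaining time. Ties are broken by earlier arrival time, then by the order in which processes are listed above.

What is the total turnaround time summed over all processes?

100

Timeline: | E 0-2 | A 2-4 | E 4-5 | C 5-8 | E 8-14 | F 14-20 | D 20-31 | B 31-48 |
Completion: A=4  B=48  C=8  D=31  E=14  F=20
Turnaround (C−A): A=2  B=40  C=3  D=26  E=14  F=15
Turnaround = completion − arrival: A=2, B=40, C=3, D=26, E=14, F=15
Total turnaround = 2 + 40 + 3 + 26 + 14 + 15 = 100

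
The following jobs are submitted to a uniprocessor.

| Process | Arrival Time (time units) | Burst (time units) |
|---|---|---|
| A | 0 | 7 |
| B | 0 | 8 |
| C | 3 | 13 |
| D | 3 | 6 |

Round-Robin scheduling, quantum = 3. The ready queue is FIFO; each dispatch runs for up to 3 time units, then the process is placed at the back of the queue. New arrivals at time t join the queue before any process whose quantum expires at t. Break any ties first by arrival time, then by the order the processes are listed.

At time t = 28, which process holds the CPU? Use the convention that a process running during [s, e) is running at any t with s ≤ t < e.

C

Schedule: | A 0-3 | B 3-6 | C 6-9 | D 9-12 | A 12-15 | B 15-18 | C 18-21 | D 21-24 | A 24-25 | B 25-27 | C 27-34 |
Completion: A=25  B=27  C=34  D=24
Turnaround (C−A): A=25  B=27  C=31  D=21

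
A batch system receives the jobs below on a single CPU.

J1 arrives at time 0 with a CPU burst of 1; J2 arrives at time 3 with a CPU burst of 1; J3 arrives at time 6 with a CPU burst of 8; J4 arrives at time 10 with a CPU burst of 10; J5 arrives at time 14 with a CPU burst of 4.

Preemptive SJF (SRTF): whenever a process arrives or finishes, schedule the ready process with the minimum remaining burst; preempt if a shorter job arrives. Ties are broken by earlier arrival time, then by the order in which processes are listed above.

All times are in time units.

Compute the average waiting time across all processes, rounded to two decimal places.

1.60

Timeline: | J1 0-1 | idle 1-3 | J2 3-4 | idle 4-6 | J3 6-14 | J5 14-18 | J4 18-28 |
Completion: J1=1  J2=4  J3=14  J4=28  J5=18
Waiting times: J1=0, J2=0, J3=0, J4=8, J5=0
Average waiting = (0+0+0+8+0) / 5 = 8/5 = 1.60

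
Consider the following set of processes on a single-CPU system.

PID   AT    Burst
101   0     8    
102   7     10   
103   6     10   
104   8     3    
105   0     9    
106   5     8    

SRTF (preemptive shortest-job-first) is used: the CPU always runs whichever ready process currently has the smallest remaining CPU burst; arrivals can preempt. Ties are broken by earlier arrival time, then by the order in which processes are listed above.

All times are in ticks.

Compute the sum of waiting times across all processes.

Timeline: | 101 0-8 | 104 8-11 | 106 11-19 | 105 19-28 | 103 28-38 | 102 38-48 |
Completion: 101=8  102=48  103=38  104=11  105=28  106=19
Turnaround (C−A): 101=8  102=41  103=32  104=3  105=28  106=14
Waiting = turnaround − burst: 101=0, 102=31, 103=22, 104=0, 105=19, 106=6
Total waiting = 0 + 31 + 22 + 0 + 19 + 6 = 78

78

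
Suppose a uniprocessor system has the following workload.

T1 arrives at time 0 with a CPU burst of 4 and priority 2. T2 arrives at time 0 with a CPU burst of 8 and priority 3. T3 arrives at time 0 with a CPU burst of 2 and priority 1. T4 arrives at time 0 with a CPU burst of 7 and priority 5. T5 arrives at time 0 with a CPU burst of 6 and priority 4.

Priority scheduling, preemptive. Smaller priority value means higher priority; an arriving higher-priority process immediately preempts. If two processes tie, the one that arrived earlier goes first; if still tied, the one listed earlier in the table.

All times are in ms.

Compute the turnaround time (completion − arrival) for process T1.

6

Timeline: | T3 0-2 | T1 2-6 | T2 6-14 | T5 14-20 | T4 20-27 |
Completion: T1=6  T2=14  T3=2  T4=27  T5=20
Turnaround(T1) = completion − arrival = 6 − 0 = 6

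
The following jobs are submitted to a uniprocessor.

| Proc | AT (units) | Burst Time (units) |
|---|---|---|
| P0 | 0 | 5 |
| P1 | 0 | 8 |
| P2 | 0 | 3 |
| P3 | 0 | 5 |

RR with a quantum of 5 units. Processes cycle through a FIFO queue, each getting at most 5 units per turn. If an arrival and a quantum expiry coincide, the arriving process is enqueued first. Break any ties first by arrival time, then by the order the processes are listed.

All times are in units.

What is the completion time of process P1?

21

Gantt: | P0 0-5 | P1 5-10 | P2 10-13 | P3 13-18 | P1 18-21 |
Completion: P0=5  P1=21  P2=13  P3=18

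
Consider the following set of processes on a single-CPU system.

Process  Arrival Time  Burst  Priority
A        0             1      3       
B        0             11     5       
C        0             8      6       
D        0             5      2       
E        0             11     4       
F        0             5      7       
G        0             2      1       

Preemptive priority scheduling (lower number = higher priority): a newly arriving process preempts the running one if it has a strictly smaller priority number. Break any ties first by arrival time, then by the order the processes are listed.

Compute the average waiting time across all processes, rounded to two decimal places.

Schedule: | G 0-2 | D 2-7 | A 7-8 | E 8-19 | B 19-30 | C 30-38 | F 38-43 |
Completion: A=8  B=30  C=38  D=7  E=19  F=43  G=2
Waiting times: A=7, B=19, C=30, D=2, E=8, F=38, G=0
Average waiting = (7+19+30+2+8+38+0) / 7 = 104/7 = 14.86

14.86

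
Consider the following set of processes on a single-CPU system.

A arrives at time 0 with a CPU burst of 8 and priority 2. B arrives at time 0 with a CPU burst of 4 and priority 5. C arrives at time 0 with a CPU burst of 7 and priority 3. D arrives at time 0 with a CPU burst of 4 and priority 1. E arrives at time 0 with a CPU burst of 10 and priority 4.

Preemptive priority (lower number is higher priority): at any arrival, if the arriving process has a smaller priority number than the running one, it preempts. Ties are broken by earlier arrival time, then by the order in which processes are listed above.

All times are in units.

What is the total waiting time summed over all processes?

64

Gantt: | D 0-4 | A 4-12 | C 12-19 | E 19-29 | B 29-33 |
Completion: A=12  B=33  C=19  D=4  E=29
Turnaround (C−A): A=12  B=33  C=19  D=4  E=29
Waiting = turnaround − burst: A=4, B=29, C=12, D=0, E=19
Total waiting = 4 + 29 + 12 + 0 + 19 = 64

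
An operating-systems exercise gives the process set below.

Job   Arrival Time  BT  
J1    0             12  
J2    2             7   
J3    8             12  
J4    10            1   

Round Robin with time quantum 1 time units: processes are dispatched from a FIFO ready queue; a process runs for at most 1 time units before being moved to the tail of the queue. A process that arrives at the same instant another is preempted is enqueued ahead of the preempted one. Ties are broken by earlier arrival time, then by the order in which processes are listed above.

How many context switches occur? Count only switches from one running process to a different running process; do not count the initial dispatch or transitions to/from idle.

26

Schedule: | J1 0-2 | J2 2-3 | J1 3-4 | J2 4-5 | J1 5-6 | J2 6-7 | J1 7-8 | J2 8-9 | J3 9-10 | J1 10-11 | J2 11-12 | J4 12-13 | J3 13-14 | J1 14-15 | J2 15-16 | J3 16-17 | J1 17-18 | J2 18-19 | J3 19-20 | J1 20-21 | J3 21-22 | J1 22-23 | J3 23-24 | J1 24-25 | J3 25-26 | J1 26-27 | J3 27-32 |
Completion: J1=27  J2=19  J3=32  J4=13
Turnaround (C−A): J1=27  J2=17  J3=24  J4=3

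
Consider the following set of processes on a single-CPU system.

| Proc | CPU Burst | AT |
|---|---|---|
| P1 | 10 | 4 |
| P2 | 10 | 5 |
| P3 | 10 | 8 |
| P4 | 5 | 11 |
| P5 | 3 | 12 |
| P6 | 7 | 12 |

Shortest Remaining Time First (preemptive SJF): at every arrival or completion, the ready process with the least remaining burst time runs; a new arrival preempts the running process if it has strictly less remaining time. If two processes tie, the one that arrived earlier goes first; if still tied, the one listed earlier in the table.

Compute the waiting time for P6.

10

Schedule: | idle 0-4 | P1 4-14 | P5 14-17 | P4 17-22 | P6 22-29 | P2 29-39 | P3 39-49 |
Completion: P1=14  P2=39  P3=49  P4=22  P5=17  P6=29
Waiting(P6) = turnaround − burst = 17 − 7 = 10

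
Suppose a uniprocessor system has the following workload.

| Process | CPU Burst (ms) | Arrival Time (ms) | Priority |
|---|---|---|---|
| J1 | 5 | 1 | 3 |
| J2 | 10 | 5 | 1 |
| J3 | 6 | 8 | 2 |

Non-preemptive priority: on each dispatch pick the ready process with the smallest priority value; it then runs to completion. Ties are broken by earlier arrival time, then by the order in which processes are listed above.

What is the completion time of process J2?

16

Schedule: | idle 0-1 | J1 1-6 | J2 6-16 | J3 16-22 |
Completion: J1=6  J2=16  J3=22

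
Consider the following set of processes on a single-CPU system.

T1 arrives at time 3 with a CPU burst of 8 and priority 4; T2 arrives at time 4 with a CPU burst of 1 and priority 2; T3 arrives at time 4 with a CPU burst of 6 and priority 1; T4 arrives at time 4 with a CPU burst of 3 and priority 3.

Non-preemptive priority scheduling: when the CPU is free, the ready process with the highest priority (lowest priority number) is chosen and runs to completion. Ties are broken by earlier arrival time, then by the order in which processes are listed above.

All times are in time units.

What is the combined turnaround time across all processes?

Timeline: | idle 0-3 | T1 3-11 | T3 11-17 | T2 17-18 | T4 18-21 |
Completion: T1=11  T2=18  T3=17  T4=21
Turnaround (C−A): T1=8  T2=14  T3=13  T4=17
Turnaround = completion − arrival: T1=8, T2=14, T3=13, T4=17
Total turnaround = 8 + 14 + 13 + 17 = 52

52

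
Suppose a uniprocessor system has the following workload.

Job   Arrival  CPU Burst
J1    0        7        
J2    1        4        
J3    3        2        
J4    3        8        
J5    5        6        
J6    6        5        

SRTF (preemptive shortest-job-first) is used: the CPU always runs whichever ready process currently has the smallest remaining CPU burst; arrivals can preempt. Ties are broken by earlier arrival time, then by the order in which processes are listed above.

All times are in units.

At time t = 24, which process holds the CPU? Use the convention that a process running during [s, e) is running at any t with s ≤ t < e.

J4

Timeline: | J1 0-1 | J2 1-5 | J3 5-7 | J6 7-12 | J1 12-18 | J5 18-24 | J4 24-32 |
Completion: J1=18  J2=5  J3=7  J4=32  J5=24  J6=12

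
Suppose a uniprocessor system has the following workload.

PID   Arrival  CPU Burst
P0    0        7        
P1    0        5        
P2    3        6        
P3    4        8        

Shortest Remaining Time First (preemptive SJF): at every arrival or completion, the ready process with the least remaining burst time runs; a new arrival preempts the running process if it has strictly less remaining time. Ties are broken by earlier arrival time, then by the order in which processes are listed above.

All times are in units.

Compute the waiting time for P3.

Timeline: | P1 0-5 | P2 5-11 | P0 11-18 | P3 18-26 |
Completion: P0=18  P1=5  P2=11  P3=26
Turnaround (C−A): P0=18  P1=5  P2=8  P3=22
Waiting(P3) = turnaround − burst = 22 − 8 = 14

14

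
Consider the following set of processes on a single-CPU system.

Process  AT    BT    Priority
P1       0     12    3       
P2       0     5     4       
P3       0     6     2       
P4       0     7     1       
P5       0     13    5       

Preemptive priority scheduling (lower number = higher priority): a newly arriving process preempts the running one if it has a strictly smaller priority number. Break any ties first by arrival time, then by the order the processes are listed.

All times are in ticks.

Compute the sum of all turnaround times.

118

Timeline: | P4 0-7 | P3 7-13 | P1 13-25 | P2 25-30 | P5 30-43 |
Completion: P1=25  P2=30  P3=13  P4=7  P5=43
Turnaround = completion − arrival: P1=25, P2=30, P3=13, P4=7, P5=43
Total turnaround = 25 + 30 + 13 + 7 + 43 = 118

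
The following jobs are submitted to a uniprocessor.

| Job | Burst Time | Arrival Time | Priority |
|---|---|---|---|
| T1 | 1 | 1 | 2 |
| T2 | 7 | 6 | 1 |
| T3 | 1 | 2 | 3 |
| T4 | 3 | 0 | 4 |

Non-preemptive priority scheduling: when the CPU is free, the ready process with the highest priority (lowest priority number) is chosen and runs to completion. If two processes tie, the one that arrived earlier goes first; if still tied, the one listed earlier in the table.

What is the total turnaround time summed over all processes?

Timeline: | T4 0-3 | T1 3-4 | T3 4-5 | idle 5-6 | T2 6-13 |
Completion: T1=4  T2=13  T3=5  T4=3
Turnaround = completion − arrival: T1=3, T2=7, T3=3, T4=3
Total turnaround = 3 + 7 + 3 + 3 = 16

16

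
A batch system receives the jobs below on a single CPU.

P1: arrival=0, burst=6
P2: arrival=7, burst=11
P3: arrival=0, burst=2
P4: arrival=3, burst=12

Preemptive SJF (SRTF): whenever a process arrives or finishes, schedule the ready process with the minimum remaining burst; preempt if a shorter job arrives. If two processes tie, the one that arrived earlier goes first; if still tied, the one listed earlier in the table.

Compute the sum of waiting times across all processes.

19

Timeline: | P3 0-2 | P1 2-8 | P2 8-19 | P4 19-31 |
Completion: P1=8  P2=19  P3=2  P4=31
Waiting = turnaround − burst: P1=2, P2=1, P3=0, P4=16
Total waiting = 2 + 1 + 0 + 16 = 19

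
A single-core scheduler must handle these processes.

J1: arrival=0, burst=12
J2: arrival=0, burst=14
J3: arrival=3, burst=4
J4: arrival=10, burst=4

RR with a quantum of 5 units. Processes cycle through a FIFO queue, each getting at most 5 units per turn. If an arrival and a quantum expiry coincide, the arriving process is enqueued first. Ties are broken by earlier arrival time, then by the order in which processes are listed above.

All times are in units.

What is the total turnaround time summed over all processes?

Timeline: | J1 0-5 | J2 5-10 | J3 10-14 | J1 14-19 | J4 19-23 | J2 23-28 | J1 28-30 | J2 30-34 |
Completion: J1=30  J2=34  J3=14  J4=23
Turnaround (C−A): J1=30  J2=34  J3=11  J4=13
Turnaround = completion − arrival: J1=30, J2=34, J3=11, J4=13
Total turnaround = 30 + 34 + 11 + 13 = 88

88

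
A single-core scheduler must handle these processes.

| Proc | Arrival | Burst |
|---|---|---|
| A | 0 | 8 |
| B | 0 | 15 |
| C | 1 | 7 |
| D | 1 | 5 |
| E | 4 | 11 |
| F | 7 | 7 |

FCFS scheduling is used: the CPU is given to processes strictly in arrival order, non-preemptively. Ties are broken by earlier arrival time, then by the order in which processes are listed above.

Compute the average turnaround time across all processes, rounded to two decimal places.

30.33

Schedule: | A 0-8 | B 8-23 | C 23-30 | D 30-35 | E 35-46 | F 46-53 |
Completion: A=8  B=23  C=30  D=35  E=46  F=53
Turnaround (C−A): A=8  B=23  C=29  D=34  E=42  F=46
Turnaround times: A=8, B=23, C=29, D=34, E=42, F=46
Average turnaround = (8+23+29+34+42+46) / 6 = 182/6 = 30.33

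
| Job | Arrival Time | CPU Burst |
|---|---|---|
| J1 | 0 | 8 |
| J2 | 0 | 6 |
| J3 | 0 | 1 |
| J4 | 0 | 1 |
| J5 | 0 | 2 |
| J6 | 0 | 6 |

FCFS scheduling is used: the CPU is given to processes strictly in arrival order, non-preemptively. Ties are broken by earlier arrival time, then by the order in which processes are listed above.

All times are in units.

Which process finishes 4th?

J4

Schedule: | J1 0-8 | J2 8-14 | J3 14-15 | J4 15-16 | J5 16-18 | J6 18-24 |
Completion: J1=8  J2=14  J3=15  J4=16  J5=18  J6=24
Finish order: J1 → J2 → J3 → J4 → J5 → J6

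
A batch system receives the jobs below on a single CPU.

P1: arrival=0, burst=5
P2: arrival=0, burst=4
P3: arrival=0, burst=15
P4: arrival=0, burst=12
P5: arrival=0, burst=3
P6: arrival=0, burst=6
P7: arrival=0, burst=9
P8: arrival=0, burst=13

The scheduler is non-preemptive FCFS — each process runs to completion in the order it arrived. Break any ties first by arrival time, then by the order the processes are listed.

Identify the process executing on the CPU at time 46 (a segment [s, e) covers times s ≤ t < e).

P7

Gantt: | P1 0-5 | P2 5-9 | P3 9-24 | P4 24-36 | P5 36-39 | P6 39-45 | P7 45-54 | P8 54-67 |
Completion: P1=5  P2=9  P3=24  P4=36  P5=39  P6=45  P7=54  P8=67
Turnaround (C−A): P1=5  P2=9  P3=24  P4=36  P5=39  P6=45  P7=54  P8=67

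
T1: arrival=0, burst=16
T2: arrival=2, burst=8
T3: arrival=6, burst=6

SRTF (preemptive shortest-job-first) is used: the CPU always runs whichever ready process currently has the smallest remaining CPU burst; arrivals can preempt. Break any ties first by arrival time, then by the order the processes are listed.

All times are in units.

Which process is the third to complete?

Timeline: | T1 0-2 | T2 2-10 | T3 10-16 | T1 16-30 |
Completion: T1=30  T2=10  T3=16
Finish order: T2 → T3 → T1

T1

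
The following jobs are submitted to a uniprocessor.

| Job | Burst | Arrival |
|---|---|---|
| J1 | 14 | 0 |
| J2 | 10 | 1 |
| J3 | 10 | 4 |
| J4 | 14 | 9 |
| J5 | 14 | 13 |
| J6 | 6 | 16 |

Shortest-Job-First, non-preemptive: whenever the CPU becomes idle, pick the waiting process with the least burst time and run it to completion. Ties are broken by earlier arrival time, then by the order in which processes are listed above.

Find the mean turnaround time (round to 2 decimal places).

31.17

Timeline: | J1 0-14 | J2 14-24 | J6 24-30 | J3 30-40 | J4 40-54 | J5 54-68 |
Completion: J1=14  J2=24  J3=40  J4=54  J5=68  J6=30
Turnaround (C−A): J1=14  J2=23  J3=36  J4=45  J5=55  J6=14
Turnaround times: J1=14, J2=23, J3=36, J4=45, J5=55, J6=14
Average turnaround = (14+23+36+45+55+14) / 6 = 187/6 = 31.17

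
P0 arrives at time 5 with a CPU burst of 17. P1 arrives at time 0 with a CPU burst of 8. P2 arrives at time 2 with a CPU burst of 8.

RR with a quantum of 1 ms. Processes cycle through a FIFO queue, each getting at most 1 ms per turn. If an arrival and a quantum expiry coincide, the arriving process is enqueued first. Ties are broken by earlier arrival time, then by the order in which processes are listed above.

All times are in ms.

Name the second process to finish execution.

P2

Timeline: | P1 0-2 | P2 2-3 | P1 3-4 | P2 4-5 | P1 5-6 | P0 6-7 | P2 7-8 | P1 8-9 | P0 9-10 | P2 10-11 | P1 11-12 | P0 12-13 | P2 13-14 | P1 14-15 | P0 15-16 | P2 16-17 | P1 17-18 | P0 18-19 | P2 19-20 | P0 20-21 | P2 21-22 | P0 22-33 |
Completion: P0=33  P1=18  P2=22
Finish order: P1 → P2 → P0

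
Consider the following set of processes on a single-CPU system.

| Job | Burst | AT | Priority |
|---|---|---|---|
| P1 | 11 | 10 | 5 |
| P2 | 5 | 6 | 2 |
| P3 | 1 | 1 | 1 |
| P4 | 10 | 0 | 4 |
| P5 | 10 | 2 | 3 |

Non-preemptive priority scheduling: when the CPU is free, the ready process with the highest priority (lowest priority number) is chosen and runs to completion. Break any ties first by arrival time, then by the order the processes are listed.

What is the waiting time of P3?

Gantt: | P4 0-10 | P3 10-11 | P2 11-16 | P5 16-26 | P1 26-37 |
Completion: P1=37  P2=16  P3=11  P4=10  P5=26
Turnaround (C−A): P1=27  P2=10  P3=10  P4=10  P5=24
Waiting(P3) = turnaround − burst = 10 − 1 = 9

9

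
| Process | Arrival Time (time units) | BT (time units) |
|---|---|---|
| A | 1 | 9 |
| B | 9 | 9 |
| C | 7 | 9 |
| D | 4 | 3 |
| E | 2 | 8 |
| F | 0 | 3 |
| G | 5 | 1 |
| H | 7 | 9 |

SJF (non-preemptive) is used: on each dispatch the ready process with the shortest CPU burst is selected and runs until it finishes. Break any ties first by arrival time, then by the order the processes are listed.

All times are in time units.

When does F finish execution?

3

Timeline: | F 0-3 | E 3-11 | G 11-12 | D 12-15 | A 15-24 | C 24-33 | H 33-42 | B 42-51 |
Completion: A=24  B=51  C=33  D=15  E=11  F=3  G=12  H=42
Turnaround (C−A): A=23  B=42  C=26  D=11  E=9  F=3  G=7  H=35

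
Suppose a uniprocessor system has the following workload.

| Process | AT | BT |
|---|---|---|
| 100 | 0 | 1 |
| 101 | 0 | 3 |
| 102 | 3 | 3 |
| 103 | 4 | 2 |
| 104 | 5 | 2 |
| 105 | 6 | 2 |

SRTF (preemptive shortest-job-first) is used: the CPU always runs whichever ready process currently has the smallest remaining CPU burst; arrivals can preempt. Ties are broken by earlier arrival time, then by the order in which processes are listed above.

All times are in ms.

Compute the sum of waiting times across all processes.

11

Gantt: | 100 0-1 | 101 1-4 | 103 4-6 | 104 6-8 | 105 8-10 | 102 10-13 |
Completion: 100=1  101=4  102=13  103=6  104=8  105=10
Waiting = turnaround − burst: 100=0, 101=1, 102=7, 103=0, 104=1, 105=2
Total waiting = 0 + 1 + 7 + 0 + 1 + 2 = 11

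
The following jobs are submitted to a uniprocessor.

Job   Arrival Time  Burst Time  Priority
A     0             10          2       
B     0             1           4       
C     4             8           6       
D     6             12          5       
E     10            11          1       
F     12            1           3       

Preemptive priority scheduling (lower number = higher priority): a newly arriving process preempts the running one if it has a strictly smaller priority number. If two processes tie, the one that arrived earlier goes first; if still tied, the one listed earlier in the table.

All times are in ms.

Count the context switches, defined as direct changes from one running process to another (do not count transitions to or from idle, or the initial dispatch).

Timeline: | A 0-10 | E 10-21 | F 21-22 | B 22-23 | D 23-35 | C 35-43 |
Completion: A=10  B=23  C=43  D=35  E=21  F=22

5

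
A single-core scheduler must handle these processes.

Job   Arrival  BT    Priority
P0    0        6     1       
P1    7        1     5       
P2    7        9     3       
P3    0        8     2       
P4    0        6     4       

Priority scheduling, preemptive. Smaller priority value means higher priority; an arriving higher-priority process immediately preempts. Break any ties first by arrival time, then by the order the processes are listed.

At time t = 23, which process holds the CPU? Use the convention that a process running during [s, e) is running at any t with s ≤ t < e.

Timeline: | P0 0-6 | P3 6-14 | P2 14-23 | P4 23-29 | P1 29-30 |
Completion: P0=6  P1=30  P2=23  P3=14  P4=29
Turnaround (C−A): P0=6  P1=23  P2=16  P3=14  P4=29

P4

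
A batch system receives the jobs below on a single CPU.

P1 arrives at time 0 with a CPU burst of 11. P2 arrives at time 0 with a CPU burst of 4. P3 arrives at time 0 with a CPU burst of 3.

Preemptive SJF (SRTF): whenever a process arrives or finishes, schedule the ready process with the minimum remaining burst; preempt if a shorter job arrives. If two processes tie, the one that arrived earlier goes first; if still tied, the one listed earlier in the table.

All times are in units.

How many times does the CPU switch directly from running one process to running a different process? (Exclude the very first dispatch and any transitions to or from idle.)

Gantt: | P3 0-3 | P2 3-7 | P1 7-18 |
Completion: P1=18  P2=7  P3=3

2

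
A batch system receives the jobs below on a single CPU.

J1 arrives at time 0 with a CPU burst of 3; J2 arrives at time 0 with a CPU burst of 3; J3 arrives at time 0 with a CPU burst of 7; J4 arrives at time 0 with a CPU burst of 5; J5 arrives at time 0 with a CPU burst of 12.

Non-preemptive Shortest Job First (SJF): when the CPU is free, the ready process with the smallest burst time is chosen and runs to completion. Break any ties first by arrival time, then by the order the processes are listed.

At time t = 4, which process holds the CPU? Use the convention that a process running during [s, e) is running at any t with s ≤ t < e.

Schedule: | J1 0-3 | J2 3-6 | J4 6-11 | J3 11-18 | J5 18-30 |
Completion: J1=3  J2=6  J3=18  J4=11  J5=30

J2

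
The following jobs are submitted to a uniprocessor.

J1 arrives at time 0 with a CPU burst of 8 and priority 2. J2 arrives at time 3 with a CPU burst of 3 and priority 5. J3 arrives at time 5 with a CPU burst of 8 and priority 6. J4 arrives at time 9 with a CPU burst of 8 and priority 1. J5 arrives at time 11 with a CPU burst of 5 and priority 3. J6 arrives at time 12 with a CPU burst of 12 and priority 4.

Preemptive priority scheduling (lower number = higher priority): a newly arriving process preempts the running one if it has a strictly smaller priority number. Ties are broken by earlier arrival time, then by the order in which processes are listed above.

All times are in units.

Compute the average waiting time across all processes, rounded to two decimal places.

Gantt: | J1 0-8 | J2 8-9 | J4 9-17 | J5 17-22 | J6 22-34 | J2 34-36 | J3 36-44 |
Completion: J1=8  J2=36  J3=44  J4=17  J5=22  J6=34
Turnaround (C−A): J1=8  J2=33  J3=39  J4=8  J5=11  J6=22
Waiting times: J1=0, J2=30, J3=31, J4=0, J5=6, J6=10
Average waiting = (0+30+31+0+6+10) / 6 = 77/6 = 12.83

12.83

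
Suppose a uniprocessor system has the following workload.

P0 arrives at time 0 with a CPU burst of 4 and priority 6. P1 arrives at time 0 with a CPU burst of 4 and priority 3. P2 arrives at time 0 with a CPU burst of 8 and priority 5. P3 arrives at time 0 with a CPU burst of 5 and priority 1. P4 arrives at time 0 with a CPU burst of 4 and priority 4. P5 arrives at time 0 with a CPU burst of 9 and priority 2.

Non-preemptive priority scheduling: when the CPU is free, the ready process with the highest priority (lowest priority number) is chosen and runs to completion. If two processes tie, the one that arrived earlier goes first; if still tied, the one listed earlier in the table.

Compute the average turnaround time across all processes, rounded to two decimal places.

Schedule: | P3 0-5 | P5 5-14 | P1 14-18 | P4 18-22 | P2 22-30 | P0 30-34 |
Completion: P0=34  P1=18  P2=30  P3=5  P4=22  P5=14
Turnaround (C−A): P0=34  P1=18  P2=30  P3=5  P4=22  P5=14
Turnaround times: P0=34, P1=18, P2=30, P3=5, P4=22, P5=14
Average turnaround = (34+18+30+5+22+14) / 6 = 123/6 = 20.50

20.50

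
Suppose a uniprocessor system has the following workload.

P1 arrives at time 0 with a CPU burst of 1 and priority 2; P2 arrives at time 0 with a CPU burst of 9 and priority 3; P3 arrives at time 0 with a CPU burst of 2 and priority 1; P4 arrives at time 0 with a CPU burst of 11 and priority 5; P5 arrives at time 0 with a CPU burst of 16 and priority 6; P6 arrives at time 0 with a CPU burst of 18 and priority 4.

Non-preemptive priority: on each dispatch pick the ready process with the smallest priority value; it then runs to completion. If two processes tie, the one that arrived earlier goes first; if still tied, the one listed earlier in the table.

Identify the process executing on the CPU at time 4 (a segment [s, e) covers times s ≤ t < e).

Schedule: | P3 0-2 | P1 2-3 | P2 3-12 | P6 12-30 | P4 30-41 | P5 41-57 |
Completion: P1=3  P2=12  P3=2  P4=41  P5=57  P6=30

P2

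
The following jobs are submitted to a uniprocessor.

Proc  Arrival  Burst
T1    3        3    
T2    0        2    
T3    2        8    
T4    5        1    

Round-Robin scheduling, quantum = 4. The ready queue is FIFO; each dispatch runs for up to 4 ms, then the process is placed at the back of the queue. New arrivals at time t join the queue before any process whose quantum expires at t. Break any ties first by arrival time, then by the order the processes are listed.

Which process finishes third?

Gantt: | T2 0-2 | T3 2-6 | T1 6-9 | T4 9-10 | T3 10-14 |
Completion: T1=9  T2=2  T3=14  T4=10
Finish order: T2 → T1 → T4 → T3

T4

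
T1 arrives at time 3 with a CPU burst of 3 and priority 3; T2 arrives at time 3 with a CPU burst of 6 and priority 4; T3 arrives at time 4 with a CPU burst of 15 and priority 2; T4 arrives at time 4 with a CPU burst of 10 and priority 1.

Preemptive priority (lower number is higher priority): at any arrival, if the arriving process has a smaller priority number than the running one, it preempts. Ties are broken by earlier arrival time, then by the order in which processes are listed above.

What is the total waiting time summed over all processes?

Timeline: | idle 0-3 | T1 3-4 | T4 4-14 | T3 14-29 | T1 29-31 | T2 31-37 |
Completion: T1=31  T2=37  T3=29  T4=14
Waiting = turnaround − burst: T1=25, T2=28, T3=10, T4=0
Total waiting = 25 + 28 + 10 + 0 = 63

63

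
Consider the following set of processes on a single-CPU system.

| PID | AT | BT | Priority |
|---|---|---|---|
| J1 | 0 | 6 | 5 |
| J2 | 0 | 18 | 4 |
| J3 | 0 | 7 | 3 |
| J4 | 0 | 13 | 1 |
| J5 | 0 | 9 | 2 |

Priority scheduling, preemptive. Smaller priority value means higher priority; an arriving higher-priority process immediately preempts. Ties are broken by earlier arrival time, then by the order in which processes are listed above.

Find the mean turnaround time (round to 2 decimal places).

32.80

Schedule: | J4 0-13 | J5 13-22 | J3 22-29 | J2 29-47 | J1 47-53 |
Completion: J1=53  J2=47  J3=29  J4=13  J5=22
Turnaround (C−A): J1=53  J2=47  J3=29  J4=13  J5=22
Turnaround times: J1=53, J2=47, J3=29, J4=13, J5=22
Average turnaround = (53+47+29+13+22) / 5 = 164/5 = 32.80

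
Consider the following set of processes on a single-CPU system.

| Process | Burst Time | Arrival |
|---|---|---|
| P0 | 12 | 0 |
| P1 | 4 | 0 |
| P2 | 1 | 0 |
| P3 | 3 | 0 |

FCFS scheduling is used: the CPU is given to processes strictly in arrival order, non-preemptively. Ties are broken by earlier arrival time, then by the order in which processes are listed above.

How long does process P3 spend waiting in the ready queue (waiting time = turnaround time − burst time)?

17

Gantt: | P0 0-12 | P1 12-16 | P2 16-17 | P3 17-20 |
Completion: P0=12  P1=16  P2=17  P3=20
Turnaround (C−A): P0=12  P1=16  P2=17  P3=20
Waiting(P3) = turnaround − burst = 20 − 3 = 17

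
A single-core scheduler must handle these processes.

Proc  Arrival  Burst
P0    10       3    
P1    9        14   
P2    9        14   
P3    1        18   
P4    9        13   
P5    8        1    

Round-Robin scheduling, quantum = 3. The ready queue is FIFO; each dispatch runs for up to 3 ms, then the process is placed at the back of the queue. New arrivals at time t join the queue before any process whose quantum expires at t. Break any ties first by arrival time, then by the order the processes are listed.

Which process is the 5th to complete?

Schedule: | idle 0-1 | P3 1-10 | P5 10-11 | P1 11-14 | P2 14-17 | P4 17-20 | P0 20-23 | P3 23-26 | P1 26-29 | P2 29-32 | P4 32-35 | P3 35-38 | P1 38-41 | P2 41-44 | P4 44-47 | P3 47-50 | P1 50-53 | P2 53-56 | P4 56-59 | P1 59-61 | P2 61-63 | P4 63-64 |
Completion: P0=23  P1=61  P2=63  P3=50  P4=64  P5=11
Finish order: P5 → P0 → P3 → P1 → P2 → P4

P2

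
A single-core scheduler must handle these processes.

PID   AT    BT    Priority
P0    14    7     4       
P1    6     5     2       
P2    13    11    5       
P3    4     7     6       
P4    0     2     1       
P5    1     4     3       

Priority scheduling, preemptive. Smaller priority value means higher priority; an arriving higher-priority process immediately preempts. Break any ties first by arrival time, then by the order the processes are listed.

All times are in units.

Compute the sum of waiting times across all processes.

Gantt: | P4 0-2 | P5 2-6 | P1 6-11 | P3 11-13 | P2 13-14 | P0 14-21 | P2 21-31 | P3 31-36 |
Completion: P0=21  P1=11  P2=31  P3=36  P4=2  P5=6
Waiting = turnaround − burst: P0=0, P1=0, P2=7, P3=25, P4=0, P5=1
Total waiting = 0 + 0 + 7 + 25 + 0 + 1 = 33

33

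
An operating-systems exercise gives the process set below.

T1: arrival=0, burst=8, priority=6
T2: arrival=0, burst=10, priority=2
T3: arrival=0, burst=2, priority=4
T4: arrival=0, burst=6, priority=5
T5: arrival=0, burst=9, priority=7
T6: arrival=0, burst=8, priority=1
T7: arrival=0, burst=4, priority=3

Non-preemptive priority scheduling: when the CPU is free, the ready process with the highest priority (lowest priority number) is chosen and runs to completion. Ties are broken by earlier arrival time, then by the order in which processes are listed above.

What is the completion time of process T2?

Schedule: | T6 0-8 | T2 8-18 | T7 18-22 | T3 22-24 | T4 24-30 | T1 30-38 | T5 38-47 |
Completion: T1=38  T2=18  T3=24  T4=30  T5=47  T6=8  T7=22
Turnaround (C−A): T1=38  T2=18  T3=24  T4=30  T5=47  T6=8  T7=22

18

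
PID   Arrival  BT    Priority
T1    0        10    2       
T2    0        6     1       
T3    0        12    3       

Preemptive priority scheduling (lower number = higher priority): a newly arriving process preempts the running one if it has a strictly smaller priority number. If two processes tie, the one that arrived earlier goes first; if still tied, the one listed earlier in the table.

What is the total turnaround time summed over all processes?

50

Schedule: | T2 0-6 | T1 6-16 | T3 16-28 |
Completion: T1=16  T2=6  T3=28
Turnaround (C−A): T1=16  T2=6  T3=28
Turnaround = completion − arrival: T1=16, T2=6, T3=28
Total turnaround = 16 + 6 + 28 = 50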